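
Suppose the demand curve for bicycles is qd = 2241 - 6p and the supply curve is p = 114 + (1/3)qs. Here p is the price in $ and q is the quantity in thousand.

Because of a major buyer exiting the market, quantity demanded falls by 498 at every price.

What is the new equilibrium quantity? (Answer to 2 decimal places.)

Original equilibrium: 2241 - 6p = 3p - 342 gives 2583 = 9p, so p = 287 and q = 519.
The new curves are qd = 1743 - 6p (demand) and qs = 3p - 342 (supply).
Clearing the new market: 1743 - 6p = 3p - 342, so p = 695/3 ≈ 231.6667 and q = 353.

353.00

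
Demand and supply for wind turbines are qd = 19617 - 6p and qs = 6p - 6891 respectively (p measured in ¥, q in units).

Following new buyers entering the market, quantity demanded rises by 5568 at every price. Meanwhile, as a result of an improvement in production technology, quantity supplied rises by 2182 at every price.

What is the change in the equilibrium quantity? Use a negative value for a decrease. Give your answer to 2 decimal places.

+3875.00

Solve the original market: 19617 - 6p = 6p - 6891, hence p = 2209 and q = 6363.
With the change applied: demand qd = 25185 - 6p, supply qs = 6p - 4709.
Setting them equal: 25185 - 6p = 6p - 4709 → 29894 = 12p, so p = 14947/6 ≈ 2491.1667 and q = 10238.
Δq = 10238 − 6363 = +3875.00.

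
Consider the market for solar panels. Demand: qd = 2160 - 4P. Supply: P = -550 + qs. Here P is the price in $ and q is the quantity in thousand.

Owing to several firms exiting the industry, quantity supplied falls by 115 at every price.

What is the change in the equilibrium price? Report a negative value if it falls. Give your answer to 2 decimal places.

+23.00

Original equilibrium: 2160 - 4P = P + 550 gives 1610 = 5P, so P = 322 and q = 872.
With the change applied: demand qd = 2160 - 4P, supply qs = P + 435.
New equilibrium: 2160 - 4P = P + 435 ⇒ 1725 = 5P ⇒ P = 345, q = 780.
ΔP = 345 − 322 = +23.00.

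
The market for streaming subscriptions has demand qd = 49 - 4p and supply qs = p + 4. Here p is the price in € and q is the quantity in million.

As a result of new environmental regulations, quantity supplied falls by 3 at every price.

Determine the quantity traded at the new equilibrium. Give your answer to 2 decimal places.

Initially, 49 - 4p = p + 4, so 45 = 5p and p = 9, q = 13.
The new curves are qd = 49 - 4p (demand) and qs = p + 1 (supply).
Clearing the new market: 49 - 4p = p + 1, so p = 9.6 and q = 10.6.

10.60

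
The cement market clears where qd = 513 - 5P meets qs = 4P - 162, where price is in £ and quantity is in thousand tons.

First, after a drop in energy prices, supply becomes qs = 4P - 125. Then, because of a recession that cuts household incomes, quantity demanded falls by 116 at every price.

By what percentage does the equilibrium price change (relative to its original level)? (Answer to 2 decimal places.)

Original equilibrium: 513 - 5P = 4P - 162 gives 675 = 9P, so P = 75 and q = 138.
The new curves are qd = 397 - 5P (demand) and qs = 4P - 125 (supply).
Equate the new curves: 397 - 5P = 4P - 125, giving 522 = 9P, P = 58, q = 107.
%ΔP = (58 − 75) / 75 × 100 = -22.67%.

-22.67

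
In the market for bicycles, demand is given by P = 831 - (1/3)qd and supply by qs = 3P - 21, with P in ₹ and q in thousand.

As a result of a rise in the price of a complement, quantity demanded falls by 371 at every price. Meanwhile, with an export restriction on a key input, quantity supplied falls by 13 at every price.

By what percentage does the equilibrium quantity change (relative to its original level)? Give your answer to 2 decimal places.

Solve the original market: 2493 - 3P = 3P - 21, hence P = 419 and q = 1236.
The new curves are qd = 2122 - 3P (demand) and qs = 3P - 34 (supply).
Equate the new curves: 2122 - 3P = 3P - 34, giving 2156 = 6P, P = 1078/3 ≈ 359.3333, q = 1044.
%Δq = (1044 − 1236) / 1236 × 100 = -15.53%.

-15.53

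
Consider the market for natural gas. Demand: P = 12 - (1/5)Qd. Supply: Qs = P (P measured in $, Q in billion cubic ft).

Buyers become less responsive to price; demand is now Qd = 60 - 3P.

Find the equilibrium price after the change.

Solve the original market: 60 - 5P = P, hence P = 10 and Q = 10.
After the shift, demand is Qd = 60 - 3P and supply is Qs = P.
Equate the new curves: 60 - 3P = P, giving 60 = 4P, P = 15, Q = 15.

15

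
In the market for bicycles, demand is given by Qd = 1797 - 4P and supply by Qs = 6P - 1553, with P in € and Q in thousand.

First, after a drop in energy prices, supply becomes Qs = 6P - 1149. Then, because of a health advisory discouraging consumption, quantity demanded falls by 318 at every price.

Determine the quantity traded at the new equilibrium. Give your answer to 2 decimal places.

427.80

Solve the original market: 1797 - 4P = 6P - 1553, hence P = 335 and Q = 457.
The shock moves the curves to Qd = 1479 - 4P and Qs = 6P - 1149.
Clearing the new market: 1479 - 4P = 6P - 1149, so P = 262.8 and Q = 427.8.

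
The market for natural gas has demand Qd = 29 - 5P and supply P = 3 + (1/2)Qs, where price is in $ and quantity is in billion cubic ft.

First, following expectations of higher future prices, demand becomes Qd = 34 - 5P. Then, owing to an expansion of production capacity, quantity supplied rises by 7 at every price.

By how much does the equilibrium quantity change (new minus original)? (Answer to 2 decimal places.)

+6.43

Before the shock: 29 - 5P = 2P - 6 ⇒ 35 = 7P ⇒ P = 5, Q = 4.
With the change applied: demand Qd = 34 - 5P, supply Qs = 2P + 1.
Clearing the new market: 34 - 5P = 2P + 1, so P = 33/7 ≈ 4.7143 and Q = 73/7 ≈ 10.4286.
ΔQ = 10.4286 − 4 = +6.43.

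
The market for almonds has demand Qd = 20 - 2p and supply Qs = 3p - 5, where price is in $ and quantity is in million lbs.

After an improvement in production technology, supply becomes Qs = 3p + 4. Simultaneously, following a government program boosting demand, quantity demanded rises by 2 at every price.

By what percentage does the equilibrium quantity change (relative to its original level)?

+48

Initially, 20 - 2p = 3p - 5, so 25 = 5p and p = 5, Q = 10.
With the change applied: demand Qd = 22 - 2p, supply Qs = 3p + 4.
Clearing the new market: 22 - 2p = 3p + 4, so p = 3.6 and Q = 14.8.
%ΔQ = (14.8 − 10) / 10 × 100 = +48%.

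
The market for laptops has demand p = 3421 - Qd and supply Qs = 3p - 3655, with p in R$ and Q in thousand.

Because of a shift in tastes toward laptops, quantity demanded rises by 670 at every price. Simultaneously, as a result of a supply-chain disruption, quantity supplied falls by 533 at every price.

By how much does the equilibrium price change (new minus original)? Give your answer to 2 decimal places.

+300.75

Original equilibrium: 3421 - p = 3p - 3655 gives 7076 = 4p, so p = 1769 and Q = 1652.
After the shift, demand is Qd = 4091 - p and supply is Qs = 3p - 4188.
Setting them equal: 4091 - p = 3p - 4188 → 8279 = 4p, so p = 2069.75 and Q = 2021.25.
Δp = 2069.75 − 1769 = +300.75.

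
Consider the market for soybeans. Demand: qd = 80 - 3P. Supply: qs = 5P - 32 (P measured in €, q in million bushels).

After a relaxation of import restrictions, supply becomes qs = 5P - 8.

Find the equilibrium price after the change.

Before the shock: 80 - 3P = 5P - 32 ⇒ 112 = 8P ⇒ P = 14, q = 38.
With the change applied: demand qd = 80 - 3P, supply qs = 5P - 8.
New equilibrium: 80 - 3P = 5P - 8 ⇒ 88 = 8P ⇒ P = 11, q = 47.

11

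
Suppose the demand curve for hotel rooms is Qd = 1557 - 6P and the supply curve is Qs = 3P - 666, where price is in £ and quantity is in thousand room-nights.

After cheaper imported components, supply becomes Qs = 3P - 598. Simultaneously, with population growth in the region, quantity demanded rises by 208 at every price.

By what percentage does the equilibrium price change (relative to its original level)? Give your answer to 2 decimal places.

Solve the original market: 1557 - 6P = 3P - 666, hence P = 247 and Q = 75.
After the shift, demand is Qd = 1765 - 6P and supply is Qs = 3P - 598.
Clearing the new market: 1765 - 6P = 3P - 598, so P = 2363/9 ≈ 262.5556 and Q = 569/3 ≈ 189.6667.
%ΔP = (262.5556 − 247) / 247 × 100 = +6.30%.

+6.30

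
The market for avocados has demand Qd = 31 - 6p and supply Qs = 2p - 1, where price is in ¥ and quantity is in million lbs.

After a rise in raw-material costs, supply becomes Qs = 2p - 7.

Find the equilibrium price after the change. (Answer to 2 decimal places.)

4.75

Before the shock: 31 - 6p = 2p - 1 ⇒ 32 = 8p ⇒ p = 4, Q = 7.
The shock moves the curves to Qd = 31 - 6p and Qs = 2p - 7.
Equate the new curves: 31 - 6p = 2p - 7, giving 38 = 8p, p = 4.75, Q = 2.5.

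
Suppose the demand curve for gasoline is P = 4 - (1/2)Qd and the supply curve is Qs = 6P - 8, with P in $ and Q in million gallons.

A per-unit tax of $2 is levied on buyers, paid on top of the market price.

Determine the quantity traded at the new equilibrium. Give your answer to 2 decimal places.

Initially, 8 - 2P = 6P - 8, so 16 = 8P and P = 2, Q = 4.
Since buyers pay the price plus the tax, the effective demand curve becomes Qd = 4 - 2P.
Setting them equal: 4 - 2P = 6P - 8 → 12 = 8P, so P = 1.5 and Q = 1.

1.00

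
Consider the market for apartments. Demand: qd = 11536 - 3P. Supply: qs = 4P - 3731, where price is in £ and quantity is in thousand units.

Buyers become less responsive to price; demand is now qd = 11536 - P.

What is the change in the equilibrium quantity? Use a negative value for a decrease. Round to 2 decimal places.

Original equilibrium: 11536 - 3P = 4P - 3731 gives 15267 = 7P, so P = 2181 and q = 4993.
With the change applied: demand qd = 11536 - P, supply qs = 4P - 3731.
New equilibrium: 11536 - P = 4P - 3731 ⇒ 15267 = 5P ⇒ P = 3053.4, q = 8482.6.
Δq = 8482.6 − 4993 = +3489.60.

+3489.60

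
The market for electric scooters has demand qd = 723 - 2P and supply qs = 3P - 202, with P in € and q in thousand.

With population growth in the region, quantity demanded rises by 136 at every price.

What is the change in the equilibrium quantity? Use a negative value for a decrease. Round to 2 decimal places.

Before the shock: 723 - 2P = 3P - 202 ⇒ 925 = 5P ⇒ P = 185, q = 353.
With the change applied: demand qd = 859 - 2P, supply qs = 3P - 202.
New equilibrium: 859 - 2P = 3P - 202 ⇒ 1061 = 5P ⇒ P = 212.2, q = 434.6.
Δq = 434.6 − 353 = +81.60.

+81.60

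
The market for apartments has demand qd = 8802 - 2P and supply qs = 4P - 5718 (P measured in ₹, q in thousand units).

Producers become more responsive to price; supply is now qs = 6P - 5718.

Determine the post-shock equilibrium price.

1815

Solve the original market: 8802 - 2P = 4P - 5718, hence P = 2420 and q = 3962.
After the shift, demand is qd = 8802 - 2P and supply is qs = 6P - 5718.
New equilibrium: 8802 - 2P = 6P - 5718 ⇒ 14520 = 8P ⇒ P = 1815, q = 5172.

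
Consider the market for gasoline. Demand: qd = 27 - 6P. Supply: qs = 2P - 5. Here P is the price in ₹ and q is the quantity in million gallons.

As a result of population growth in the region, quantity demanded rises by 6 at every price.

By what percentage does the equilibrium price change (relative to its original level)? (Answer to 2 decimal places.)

Solve the original market: 27 - 6P = 2P - 5, hence P = 4 and q = 3.
After the shift, demand is qd = 33 - 6P and supply is qs = 2P - 5.
Setting them equal: 33 - 6P = 2P - 5 → 38 = 8P, so P = 4.75 and q = 4.5.
%ΔP = (4.75 − 4) / 4 × 100 = +18.75%.

+18.75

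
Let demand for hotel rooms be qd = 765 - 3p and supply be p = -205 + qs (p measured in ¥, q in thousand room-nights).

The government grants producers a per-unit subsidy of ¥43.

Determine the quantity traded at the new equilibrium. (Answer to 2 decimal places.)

377.25

Solve the original market: 765 - 3p = p + 205, hence p = 140 and q = 345.
Since sellers receive the price plus the subsidy, the effective supply curve becomes qs = p + 248.
New equilibrium: 765 - 3p = p + 248 ⇒ 517 = 4p ⇒ p = 129.25, q = 377.25.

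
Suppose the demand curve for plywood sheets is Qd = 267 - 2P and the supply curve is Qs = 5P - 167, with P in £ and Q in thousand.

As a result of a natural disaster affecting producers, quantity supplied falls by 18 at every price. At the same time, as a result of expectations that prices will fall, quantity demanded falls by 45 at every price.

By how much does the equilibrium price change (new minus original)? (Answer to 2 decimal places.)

-3.86

Original equilibrium: 267 - 2P = 5P - 167 gives 434 = 7P, so P = 62 and Q = 143.
After the shift, demand is Qd = 222 - 2P and supply is Qs = 5P - 185.
New equilibrium: 222 - 2P = 5P - 185 ⇒ 407 = 7P ⇒ P = 407/7 ≈ 58.1429, Q = 740/7 ≈ 105.7143.
ΔP = 58.1429 − 62 = -3.86.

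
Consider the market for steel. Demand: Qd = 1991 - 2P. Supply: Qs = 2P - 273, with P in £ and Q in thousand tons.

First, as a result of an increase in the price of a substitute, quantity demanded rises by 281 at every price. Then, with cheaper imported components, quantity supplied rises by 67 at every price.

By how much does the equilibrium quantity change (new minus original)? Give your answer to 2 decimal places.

+174.00

Initially, 1991 - 2P = 2P - 273, so 2264 = 4P and P = 566, Q = 859.
The shock moves the curves to Qd = 2272 - 2P and Qs = 2P - 206.
Equate the new curves: 2272 - 2P = 2P - 206, giving 2478 = 4P, P = 619.5, Q = 1033.
ΔQ = 1033 − 859 = +174.00.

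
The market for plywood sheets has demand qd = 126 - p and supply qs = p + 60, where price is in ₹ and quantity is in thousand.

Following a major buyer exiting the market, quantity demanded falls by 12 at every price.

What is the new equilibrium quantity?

87

Solve the original market: 126 - p = p + 60, hence p = 33 and q = 93.
With the change applied: demand qd = 114 - p, supply qs = p + 60.
Clearing the new market: 114 - p = p + 60, so p = 27 and q = 87.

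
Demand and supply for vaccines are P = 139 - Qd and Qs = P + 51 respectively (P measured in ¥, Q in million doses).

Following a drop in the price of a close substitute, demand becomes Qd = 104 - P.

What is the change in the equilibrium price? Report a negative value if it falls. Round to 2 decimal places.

-17.50

Initially, 139 - P = P + 51, so 88 = 2P and P = 44, Q = 95.
The shock moves the curves to Qd = 104 - P and Qs = P + 51.
Equate the new curves: 104 - P = P + 51, giving 53 = 2P, P = 26.5, Q = 77.5.
ΔP = 26.5 − 44 = -17.50.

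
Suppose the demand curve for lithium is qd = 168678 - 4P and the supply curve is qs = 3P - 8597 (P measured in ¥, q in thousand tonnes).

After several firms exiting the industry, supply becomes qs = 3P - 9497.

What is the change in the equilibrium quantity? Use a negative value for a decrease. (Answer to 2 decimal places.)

-514.29

Solve the original market: 168678 - 4P = 3P - 8597, hence P = 25325 and q = 67378.
After the shift, demand is qd = 168678 - 4P and supply is qs = 3P - 9497.
Equate the new curves: 168678 - 4P = 3P - 9497, giving 178175 = 7P, P = 178175/7 ≈ 25453.5714, q = 468046/7 ≈ 66863.7143.
Δq = 66863.7143 − 67378 = -514.29.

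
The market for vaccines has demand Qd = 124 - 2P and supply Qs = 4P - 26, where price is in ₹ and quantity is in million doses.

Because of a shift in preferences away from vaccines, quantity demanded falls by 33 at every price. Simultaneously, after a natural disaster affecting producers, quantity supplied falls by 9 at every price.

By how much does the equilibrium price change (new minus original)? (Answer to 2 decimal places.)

Original equilibrium: 124 - 2P = 4P - 26 gives 150 = 6P, so P = 25 and Q = 74.
The shock moves the curves to Qd = 91 - 2P and Qs = 4P - 35.
Equate the new curves: 91 - 2P = 4P - 35, giving 126 = 6P, P = 21, Q = 49.
ΔP = 21 − 25 = -4.00.

-4.00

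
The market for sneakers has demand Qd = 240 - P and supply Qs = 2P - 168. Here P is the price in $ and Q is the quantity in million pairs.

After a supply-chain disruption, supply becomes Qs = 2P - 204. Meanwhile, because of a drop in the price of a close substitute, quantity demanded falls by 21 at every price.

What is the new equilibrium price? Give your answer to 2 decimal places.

141.00

Original equilibrium: 240 - P = 2P - 168 gives 408 = 3P, so P = 136 and Q = 104.
After the shift, demand is Qd = 219 - P and supply is Qs = 2P - 204.
Clearing the new market: 219 - P = 2P - 204, so P = 141 and Q = 78.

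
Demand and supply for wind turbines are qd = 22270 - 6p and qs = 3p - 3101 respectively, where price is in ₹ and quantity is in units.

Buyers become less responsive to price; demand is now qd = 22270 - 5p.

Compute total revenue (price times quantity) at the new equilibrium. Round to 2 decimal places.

Initially, 22270 - 6p = 3p - 3101, so 25371 = 9p and p = 2819, q = 5356.
The new curves are qd = 22270 - 5p (demand) and qs = 3p - 3101 (supply).
Equate the new curves: 22270 - 5p = 3p - 3101, giving 25371 = 8p, p = 3171.375, q = 6413.125.
New expenditure = 3171.375 × 6413.125 = 20338424.30.

20338424.30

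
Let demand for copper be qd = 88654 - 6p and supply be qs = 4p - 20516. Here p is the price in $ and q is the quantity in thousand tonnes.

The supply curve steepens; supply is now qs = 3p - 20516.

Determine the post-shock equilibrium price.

Before the shock: 88654 - 6p = 4p - 20516 ⇒ 109170 = 10p ⇒ p = 10917, q = 23152.
After the shift, demand is qd = 88654 - 6p and supply is qs = 3p - 20516.
New equilibrium: 88654 - 6p = 3p - 20516 ⇒ 109170 = 9p ⇒ p = 12130, q = 15874.

12130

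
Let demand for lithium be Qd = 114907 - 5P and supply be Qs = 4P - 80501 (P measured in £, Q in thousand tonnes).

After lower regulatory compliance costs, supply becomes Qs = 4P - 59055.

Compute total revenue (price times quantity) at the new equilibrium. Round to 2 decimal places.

352977488.72

Solve the original market: 114907 - 5P = 4P - 80501, hence P = 21712 and Q = 6347.
With the change applied: demand Qd = 114907 - 5P, supply Qs = 4P - 59055.
Clearing the new market: 114907 - 5P = 4P - 59055, so P = 173962/9 ≈ 19329.1111 and Q = 164353/9 ≈ 18261.4444.
New expenditure = 19329.1111 × 18261.4444 = 352977488.72.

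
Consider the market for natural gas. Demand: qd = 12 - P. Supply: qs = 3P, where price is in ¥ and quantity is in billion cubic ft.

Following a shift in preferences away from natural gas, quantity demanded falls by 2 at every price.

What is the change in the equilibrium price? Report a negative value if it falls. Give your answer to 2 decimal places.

Before the shock: 12 - P = 3P ⇒ 12 = 4P ⇒ P = 3, q = 9.
After the shift, demand is qd = 10 - P and supply is qs = 3P.
Equate the new curves: 10 - P = 3P, giving 10 = 4P, P = 2.5, q = 7.5.
ΔP = 2.5 − 3 = -0.50.

-0.50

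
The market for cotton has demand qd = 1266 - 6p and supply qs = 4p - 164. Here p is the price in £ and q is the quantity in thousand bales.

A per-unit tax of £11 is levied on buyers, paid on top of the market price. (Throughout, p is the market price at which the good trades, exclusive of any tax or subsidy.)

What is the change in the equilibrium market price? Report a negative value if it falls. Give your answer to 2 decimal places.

Before the shock: 1266 - 6p = 4p - 164 ⇒ 1430 = 10p ⇒ p = 143, q = 408.
Since buyers pay the price plus the tax, the effective demand curve becomes qd = 1200 - 6p.
Setting them equal: 1200 - 6p = 4p - 164 → 1364 = 10p, so p = 136.4 and q = 381.6.
Δp = 136.4 − 143 = -6.60.

-6.60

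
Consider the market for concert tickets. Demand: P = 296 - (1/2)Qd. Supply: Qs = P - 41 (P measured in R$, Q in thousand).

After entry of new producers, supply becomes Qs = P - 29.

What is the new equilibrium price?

Initially, 592 - 2P = P - 41, so 633 = 3P and P = 211, Q = 170.
After the shift, demand is Qd = 592 - 2P and supply is Qs = P - 29.
New equilibrium: 592 - 2P = P - 29 ⇒ 621 = 3P ⇒ P = 207, Q = 178.

207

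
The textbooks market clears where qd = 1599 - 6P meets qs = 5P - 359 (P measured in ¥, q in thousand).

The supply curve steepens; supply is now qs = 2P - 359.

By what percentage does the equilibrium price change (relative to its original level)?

Initially, 1599 - 6P = 5P - 359, so 1958 = 11P and P = 178, q = 531.
After the shift, demand is qd = 1599 - 6P and supply is qs = 2P - 359.
Equate the new curves: 1599 - 6P = 2P - 359, giving 1958 = 8P, P = 244.75, q = 130.5.
%ΔP = (244.75 − 178) / 178 × 100 = +37.5%.

+37.5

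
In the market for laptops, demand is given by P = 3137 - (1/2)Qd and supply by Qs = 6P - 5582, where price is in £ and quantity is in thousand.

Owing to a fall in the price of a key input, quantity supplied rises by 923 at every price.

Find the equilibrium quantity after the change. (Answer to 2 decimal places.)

Initially, 6274 - 2P = 6P - 5582, so 11856 = 8P and P = 1482, Q = 3310.
The new curves are Qd = 6274 - 2P (demand) and Qs = 6P - 4659 (supply).
Equate the new curves: 6274 - 2P = 6P - 4659, giving 10933 = 8P, P = 1366.625, Q = 3540.75.

3540.75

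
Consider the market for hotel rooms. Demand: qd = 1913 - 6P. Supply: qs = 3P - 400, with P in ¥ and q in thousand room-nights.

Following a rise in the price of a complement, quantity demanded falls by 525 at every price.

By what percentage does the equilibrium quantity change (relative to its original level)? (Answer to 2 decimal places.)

Initially, 1913 - 6P = 3P - 400, so 2313 = 9P and P = 257, q = 371.
With the change applied: demand qd = 1388 - 6P, supply qs = 3P - 400.
Clearing the new market: 1388 - 6P = 3P - 400, so P = 596/3 ≈ 198.6667 and q = 196.
%Δq = (196 − 371) / 371 × 100 = -47.17%.

-47.17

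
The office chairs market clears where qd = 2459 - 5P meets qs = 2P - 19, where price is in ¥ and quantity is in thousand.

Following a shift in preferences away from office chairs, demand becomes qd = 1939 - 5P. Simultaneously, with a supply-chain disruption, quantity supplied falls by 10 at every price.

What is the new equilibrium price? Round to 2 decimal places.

281.14

Original equilibrium: 2459 - 5P = 2P - 19 gives 2478 = 7P, so P = 354 and q = 689.
After the shift, demand is qd = 1939 - 5P and supply is qs = 2P - 29.
Equate the new curves: 1939 - 5P = 2P - 29, giving 1968 = 7P, P = 1968/7 ≈ 281.1429, q = 3733/7 ≈ 533.2857.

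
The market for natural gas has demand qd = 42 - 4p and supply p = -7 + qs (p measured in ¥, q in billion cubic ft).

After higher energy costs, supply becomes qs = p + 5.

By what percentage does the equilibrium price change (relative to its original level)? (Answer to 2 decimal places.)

Before the shock: 42 - 4p = p + 7 ⇒ 35 = 5p ⇒ p = 7, q = 14.
After the shift, demand is qd = 42 - 4p and supply is qs = p + 5.
Setting them equal: 42 - 4p = p + 5 → 37 = 5p, so p = 7.4 and q = 12.4.
%Δp = (7.4 − 7) / 7 × 100 = +5.71%.

+5.71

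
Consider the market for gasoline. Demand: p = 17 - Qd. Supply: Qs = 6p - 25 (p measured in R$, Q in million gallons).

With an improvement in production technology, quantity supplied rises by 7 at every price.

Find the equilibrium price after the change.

Before the shock: 17 - p = 6p - 25 ⇒ 42 = 7p ⇒ p = 6, Q = 11.
The new curves are Qd = 17 - p (demand) and Qs = 6p - 18 (supply).
Equate the new curves: 17 - p = 6p - 18, giving 35 = 7p, p = 5, Q = 12.

5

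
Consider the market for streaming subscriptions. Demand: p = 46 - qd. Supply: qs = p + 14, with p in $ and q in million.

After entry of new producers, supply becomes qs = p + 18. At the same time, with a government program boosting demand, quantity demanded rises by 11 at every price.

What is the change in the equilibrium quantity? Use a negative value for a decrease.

Before the shock: 46 - p = p + 14 ⇒ 32 = 2p ⇒ p = 16, q = 30.
After the shift, demand is qd = 57 - p and supply is qs = p + 18.
Setting them equal: 57 - p = p + 18 → 39 = 2p, so p = 19.5 and q = 37.5.
Δq = 37.5 − 30 = +7.5.

+7.5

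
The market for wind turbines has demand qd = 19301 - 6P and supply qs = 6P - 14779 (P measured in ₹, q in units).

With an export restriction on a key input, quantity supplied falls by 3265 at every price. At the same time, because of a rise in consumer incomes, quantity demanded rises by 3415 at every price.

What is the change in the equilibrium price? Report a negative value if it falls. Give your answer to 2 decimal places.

+556.67

Original equilibrium: 19301 - 6P = 6P - 14779 gives 34080 = 12P, so P = 2840 and q = 2261.
After the shift, demand is qd = 22716 - 6P and supply is qs = 6P - 18044.
Equate the new curves: 22716 - 6P = 6P - 18044, giving 40760 = 12P, P = 10190/3 ≈ 3396.6667, q = 2336.
ΔP = 3396.6667 − 2840 = +556.67.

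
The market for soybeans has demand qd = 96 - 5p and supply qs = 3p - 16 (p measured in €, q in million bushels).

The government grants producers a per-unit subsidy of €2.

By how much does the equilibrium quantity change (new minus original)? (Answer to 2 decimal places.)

+3.75

Initially, 96 - 5p = 3p - 16, so 112 = 8p and p = 14, q = 26.
Since sellers receive the price plus the subsidy, the effective supply curve becomes qs = 3p - 10.
New equilibrium: 96 - 5p = 3p - 10 ⇒ 106 = 8p ⇒ p = 13.25, q = 29.75.
Δq = 29.75 − 26 = +3.75.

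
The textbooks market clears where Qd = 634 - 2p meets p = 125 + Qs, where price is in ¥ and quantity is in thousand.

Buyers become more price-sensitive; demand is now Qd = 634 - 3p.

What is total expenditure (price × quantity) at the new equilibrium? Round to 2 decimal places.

12286.31

Initially, 634 - 2p = p - 125, so 759 = 3p and p = 253, Q = 128.
The shock moves the curves to Qd = 634 - 3p and Qs = p - 125.
Clearing the new market: 634 - 3p = p - 125, so p = 189.75 and Q = 64.75.
New expenditure = 189.75 × 64.75 = 12286.31.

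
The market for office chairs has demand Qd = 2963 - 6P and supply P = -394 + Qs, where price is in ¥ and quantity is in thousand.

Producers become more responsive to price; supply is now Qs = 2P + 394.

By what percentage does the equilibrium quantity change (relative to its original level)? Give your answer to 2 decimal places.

+36.17

Original equilibrium: 2963 - 6P = P + 394 gives 2569 = 7P, so P = 367 and Q = 761.
The new curves are Qd = 2963 - 6P (demand) and Qs = 2P + 394 (supply).
New equilibrium: 2963 - 6P = 2P + 394 ⇒ 2569 = 8P ⇒ P = 321.125, Q = 1036.25.
%ΔQ = (1036.25 − 761) / 761 × 100 = +36.17%.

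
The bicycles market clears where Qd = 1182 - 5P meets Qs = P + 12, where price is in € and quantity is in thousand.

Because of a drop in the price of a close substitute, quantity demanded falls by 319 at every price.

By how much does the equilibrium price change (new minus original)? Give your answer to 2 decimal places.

Before the shock: 1182 - 5P = P + 12 ⇒ 1170 = 6P ⇒ P = 195, Q = 207.
The shock moves the curves to Qd = 863 - 5P and Qs = P + 12.
New equilibrium: 863 - 5P = P + 12 ⇒ 851 = 6P ⇒ P = 851/6 ≈ 141.8333, Q = 923/6 ≈ 153.8333.
ΔP = 141.8333 − 195 = -53.17.

-53.17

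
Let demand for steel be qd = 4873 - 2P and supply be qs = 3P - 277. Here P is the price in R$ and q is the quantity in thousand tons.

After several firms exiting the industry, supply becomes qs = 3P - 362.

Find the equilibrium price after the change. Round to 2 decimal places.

Before the shock: 4873 - 2P = 3P - 277 ⇒ 5150 = 5P ⇒ P = 1030, q = 2813.
After the shift, demand is qd = 4873 - 2P and supply is qs = 3P - 362.
Setting them equal: 4873 - 2P = 3P - 362 → 5235 = 5P, so P = 1047 and q = 2779.

1047.00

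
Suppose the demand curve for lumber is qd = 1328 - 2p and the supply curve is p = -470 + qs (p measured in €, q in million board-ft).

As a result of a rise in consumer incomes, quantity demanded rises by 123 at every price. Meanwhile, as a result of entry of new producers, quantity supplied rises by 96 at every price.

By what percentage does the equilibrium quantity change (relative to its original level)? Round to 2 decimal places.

Initially, 1328 - 2p = p + 470, so 858 = 3p and p = 286, q = 756.
After the shift, demand is qd = 1451 - 2p and supply is qs = p + 566.
Equate the new curves: 1451 - 2p = p + 566, giving 885 = 3p, p = 295, q = 861.
%Δq = (861 − 756) / 756 × 100 = +13.89%.

+13.89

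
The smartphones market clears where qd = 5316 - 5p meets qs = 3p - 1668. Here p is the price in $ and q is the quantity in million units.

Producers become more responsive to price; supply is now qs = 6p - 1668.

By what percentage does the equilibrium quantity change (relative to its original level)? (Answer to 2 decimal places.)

+125.18

Original equilibrium: 5316 - 5p = 3p - 1668 gives 6984 = 8p, so p = 873 and q = 951.
The shock moves the curves to qd = 5316 - 5p and qs = 6p - 1668.
New equilibrium: 5316 - 5p = 6p - 1668 ⇒ 6984 = 11p ⇒ p = 6984/11 ≈ 634.9091, q = 23556/11 ≈ 2141.4545.
%Δq = (2141.4545 − 951) / 951 × 100 = +125.18%.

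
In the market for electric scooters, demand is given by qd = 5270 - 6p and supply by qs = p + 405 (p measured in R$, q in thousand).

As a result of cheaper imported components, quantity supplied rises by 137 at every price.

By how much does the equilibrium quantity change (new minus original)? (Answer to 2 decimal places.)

+117.43

Initially, 5270 - 6p = p + 405, so 4865 = 7p and p = 695, q = 1100.
The shock moves the curves to qd = 5270 - 6p and qs = p + 542.
Setting them equal: 5270 - 6p = p + 542 → 4728 = 7p, so p = 4728/7 ≈ 675.4286 and q = 8522/7 ≈ 1217.4286.
Δq = 1217.4286 − 1100 = +117.43.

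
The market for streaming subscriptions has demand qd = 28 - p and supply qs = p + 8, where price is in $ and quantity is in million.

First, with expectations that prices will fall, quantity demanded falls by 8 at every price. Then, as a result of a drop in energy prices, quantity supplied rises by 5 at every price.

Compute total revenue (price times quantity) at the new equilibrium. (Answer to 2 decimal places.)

Original equilibrium: 28 - p = p + 8 gives 20 = 2p, so p = 10 and q = 18.
The shock moves the curves to qd = 20 - p and qs = p + 13.
Setting them equal: 20 - p = p + 13 → 7 = 2p, so p = 3.5 and q = 16.5.
New expenditure = 3.5 × 16.5 = 57.75.

57.75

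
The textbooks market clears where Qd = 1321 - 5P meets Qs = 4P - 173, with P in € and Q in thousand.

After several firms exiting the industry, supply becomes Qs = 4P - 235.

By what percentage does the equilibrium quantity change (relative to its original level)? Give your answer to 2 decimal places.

Before the shock: 1321 - 5P = 4P - 173 ⇒ 1494 = 9P ⇒ P = 166, Q = 491.
The shock moves the curves to Qd = 1321 - 5P and Qs = 4P - 235.
New equilibrium: 1321 - 5P = 4P - 235 ⇒ 1556 = 9P ⇒ P = 1556/9 ≈ 172.8889, Q = 4109/9 ≈ 456.5556.
%ΔQ = (456.5556 − 491) / 491 × 100 = -7.02%.

-7.02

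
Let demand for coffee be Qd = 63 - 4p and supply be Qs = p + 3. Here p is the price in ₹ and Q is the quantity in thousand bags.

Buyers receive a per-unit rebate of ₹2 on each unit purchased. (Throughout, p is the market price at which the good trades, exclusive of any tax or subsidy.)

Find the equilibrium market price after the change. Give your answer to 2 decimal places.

13.60

Solve the original market: 63 - 4p = p + 3, hence p = 12 and Q = 15.
Since buyers' out-of-pocket price is the market price minus the rebate, the effective demand curve becomes Qd = 71 - 4p.
New equilibrium: 71 - 4p = p + 3 ⇒ 68 = 5p ⇒ p = 13.6, Q = 16.6.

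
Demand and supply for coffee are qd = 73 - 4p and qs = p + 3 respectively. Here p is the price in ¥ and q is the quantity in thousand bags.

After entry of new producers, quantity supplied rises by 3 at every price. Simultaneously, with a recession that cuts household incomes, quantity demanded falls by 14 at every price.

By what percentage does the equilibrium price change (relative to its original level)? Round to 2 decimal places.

Before the shock: 73 - 4p = p + 3 ⇒ 70 = 5p ⇒ p = 14, q = 17.
After the shift, demand is qd = 59 - 4p and supply is qs = p + 6.
Clearing the new market: 59 - 4p = p + 6, so p = 10.6 and q = 16.6.
%Δp = (10.6 − 14) / 14 × 100 = -24.29%.

-24.29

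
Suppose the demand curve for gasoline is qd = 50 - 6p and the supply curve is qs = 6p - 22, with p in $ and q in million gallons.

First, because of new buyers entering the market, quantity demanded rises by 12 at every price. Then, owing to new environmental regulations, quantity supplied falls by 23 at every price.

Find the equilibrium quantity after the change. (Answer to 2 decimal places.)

Original equilibrium: 50 - 6p = 6p - 22 gives 72 = 12p, so p = 6 and q = 14.
With the change applied: demand qd = 62 - 6p, supply qs = 6p - 45.
Equate the new curves: 62 - 6p = 6p - 45, giving 107 = 12p, p = 107/12 ≈ 8.9167, q = 8.5.

8.50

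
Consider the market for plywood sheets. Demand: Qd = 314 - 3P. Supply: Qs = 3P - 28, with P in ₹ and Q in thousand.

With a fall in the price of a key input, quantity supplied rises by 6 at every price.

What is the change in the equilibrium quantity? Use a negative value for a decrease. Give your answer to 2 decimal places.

+3.00

Solve the original market: 314 - 3P = 3P - 28, hence P = 57 and Q = 143.
The new curves are Qd = 314 - 3P (demand) and Qs = 3P - 22 (supply).
Equate the new curves: 314 - 3P = 3P - 22, giving 336 = 6P, P = 56, Q = 146.
ΔQ = 146 − 143 = +3.00.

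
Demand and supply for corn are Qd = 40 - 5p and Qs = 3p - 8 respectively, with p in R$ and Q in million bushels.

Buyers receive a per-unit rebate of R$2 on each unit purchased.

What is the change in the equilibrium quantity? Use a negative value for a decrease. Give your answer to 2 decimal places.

+3.75

Initially, 40 - 5p = 3p - 8, so 48 = 8p and p = 6, Q = 10.
Since buyers' out-of-pocket price is the market price minus the rebate, the effective demand curve becomes Qd = 50 - 5p.
Equate the new curves: 50 - 5p = 3p - 8, giving 58 = 8p, p = 7.25, Q = 13.75.
ΔQ = 13.75 − 10 = +3.75.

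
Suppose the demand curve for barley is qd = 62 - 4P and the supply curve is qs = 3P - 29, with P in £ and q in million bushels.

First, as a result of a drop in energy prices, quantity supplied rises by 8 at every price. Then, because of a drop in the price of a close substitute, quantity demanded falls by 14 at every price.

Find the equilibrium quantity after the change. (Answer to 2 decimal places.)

Before the shock: 62 - 4P = 3P - 29 ⇒ 91 = 7P ⇒ P = 13, q = 10.
The shock moves the curves to qd = 48 - 4P and qs = 3P - 21.
Clearing the new market: 48 - 4P = 3P - 21, so P = 69/7 ≈ 9.8571 and q = 60/7 ≈ 8.5714.

8.57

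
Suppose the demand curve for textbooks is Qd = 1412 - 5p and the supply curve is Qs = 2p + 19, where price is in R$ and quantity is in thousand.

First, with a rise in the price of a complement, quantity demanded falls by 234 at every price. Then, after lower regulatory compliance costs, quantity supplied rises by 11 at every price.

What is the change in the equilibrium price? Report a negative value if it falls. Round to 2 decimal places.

-35.00

Solve the original market: 1412 - 5p = 2p + 19, hence p = 199 and Q = 417.
The new curves are Qd = 1178 - 5p (demand) and Qs = 2p + 30 (supply).
Clearing the new market: 1178 - 5p = 2p + 30, so p = 164 and Q = 358.
Δp = 164 − 199 = -35.00.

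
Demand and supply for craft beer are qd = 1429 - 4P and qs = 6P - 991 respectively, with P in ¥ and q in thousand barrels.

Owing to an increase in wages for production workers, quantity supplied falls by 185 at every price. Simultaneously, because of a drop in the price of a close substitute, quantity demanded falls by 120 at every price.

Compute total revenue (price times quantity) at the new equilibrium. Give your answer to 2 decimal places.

Before the shock: 1429 - 4P = 6P - 991 ⇒ 2420 = 10P ⇒ P = 242, q = 461.
With the change applied: demand qd = 1309 - 4P, supply qs = 6P - 1176.
Clearing the new market: 1309 - 4P = 6P - 1176, so P = 248.5 and q = 315.
New expenditure = 248.5 × 315 = 78277.50.

78277.50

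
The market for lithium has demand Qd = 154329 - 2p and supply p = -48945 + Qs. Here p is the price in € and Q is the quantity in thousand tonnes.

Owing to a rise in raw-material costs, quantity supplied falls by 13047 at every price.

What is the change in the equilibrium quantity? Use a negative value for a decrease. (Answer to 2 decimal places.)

Before the shock: 154329 - 2p = p + 48945 ⇒ 105384 = 3p ⇒ p = 35128, Q = 84073.
With the change applied: demand Qd = 154329 - 2p, supply Qs = p + 35898.
Clearing the new market: 154329 - 2p = p + 35898, so p = 39477 and Q = 75375.
ΔQ = 75375 − 84073 = -8698.00.

-8698.00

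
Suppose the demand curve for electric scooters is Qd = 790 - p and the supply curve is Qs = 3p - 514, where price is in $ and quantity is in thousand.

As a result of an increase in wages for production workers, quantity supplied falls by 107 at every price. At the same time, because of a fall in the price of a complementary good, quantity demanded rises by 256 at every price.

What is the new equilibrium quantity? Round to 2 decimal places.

Initially, 790 - p = 3p - 514, so 1304 = 4p and p = 326, Q = 464.
After the shift, demand is Qd = 1046 - p and supply is Qs = 3p - 621.
New equilibrium: 1046 - p = 3p - 621 ⇒ 1667 = 4p ⇒ p = 416.75, Q = 629.25.

629.25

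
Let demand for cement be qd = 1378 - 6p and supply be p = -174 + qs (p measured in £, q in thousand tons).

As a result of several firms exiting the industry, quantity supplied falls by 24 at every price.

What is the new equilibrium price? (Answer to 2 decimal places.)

175.43

Solve the original market: 1378 - 6p = p + 174, hence p = 172 and q = 346.
With the change applied: demand qd = 1378 - 6p, supply qs = p + 150.
New equilibrium: 1378 - 6p = p + 150 ⇒ 1228 = 7p ⇒ p = 1228/7 ≈ 175.4286, q = 2278/7 ≈ 325.4286.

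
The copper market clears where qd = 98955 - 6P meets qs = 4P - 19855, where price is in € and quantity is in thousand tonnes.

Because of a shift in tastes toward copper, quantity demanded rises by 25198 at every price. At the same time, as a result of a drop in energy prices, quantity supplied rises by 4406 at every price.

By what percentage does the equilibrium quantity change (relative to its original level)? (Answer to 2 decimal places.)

Before the shock: 98955 - 6P = 4P - 19855 ⇒ 118810 = 10P ⇒ P = 11881, q = 27669.
The new curves are qd = 124153 - 6P (demand) and qs = 4P - 15449 (supply).
New equilibrium: 124153 - 6P = 4P - 15449 ⇒ 139602 = 10P ⇒ P = 13960.2, q = 40391.8.
%Δq = (40391.8 − 27669) / 27669 × 100 = +45.98%.

+45.98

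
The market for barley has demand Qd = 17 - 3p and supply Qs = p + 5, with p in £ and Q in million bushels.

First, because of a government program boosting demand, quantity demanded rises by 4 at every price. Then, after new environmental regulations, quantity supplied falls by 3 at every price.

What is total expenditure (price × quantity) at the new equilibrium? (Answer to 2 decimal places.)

32.06

Solve the original market: 17 - 3p = p + 5, hence p = 3 and Q = 8.
The new curves are Qd = 21 - 3p (demand) and Qs = p + 2 (supply).
New equilibrium: 21 - 3p = p + 2 ⇒ 19 = 4p ⇒ p = 4.75, Q = 6.75.
New expenditure = 4.75 × 6.75 = 32.06.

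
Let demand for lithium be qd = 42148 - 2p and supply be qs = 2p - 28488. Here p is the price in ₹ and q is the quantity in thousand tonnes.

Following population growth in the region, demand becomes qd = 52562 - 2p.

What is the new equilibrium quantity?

12037

Initially, 42148 - 2p = 2p - 28488, so 70636 = 4p and p = 17659, q = 6830.
With the change applied: demand qd = 52562 - 2p, supply qs = 2p - 28488.
New equilibrium: 52562 - 2p = 2p - 28488 ⇒ 81050 = 4p ⇒ p = 20262.5, q = 12037.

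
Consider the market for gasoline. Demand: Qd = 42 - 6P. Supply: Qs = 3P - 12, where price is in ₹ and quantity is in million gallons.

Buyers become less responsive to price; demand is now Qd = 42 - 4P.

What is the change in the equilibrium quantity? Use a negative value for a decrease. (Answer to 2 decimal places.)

Before the shock: 42 - 6P = 3P - 12 ⇒ 54 = 9P ⇒ P = 6, Q = 6.
With the change applied: demand Qd = 42 - 4P, supply Qs = 3P - 12.
Clearing the new market: 42 - 4P = 3P - 12, so P = 54/7 ≈ 7.7143 and Q = 78/7 ≈ 11.1429.
ΔQ = 11.1429 − 6 = +5.14.

+5.14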